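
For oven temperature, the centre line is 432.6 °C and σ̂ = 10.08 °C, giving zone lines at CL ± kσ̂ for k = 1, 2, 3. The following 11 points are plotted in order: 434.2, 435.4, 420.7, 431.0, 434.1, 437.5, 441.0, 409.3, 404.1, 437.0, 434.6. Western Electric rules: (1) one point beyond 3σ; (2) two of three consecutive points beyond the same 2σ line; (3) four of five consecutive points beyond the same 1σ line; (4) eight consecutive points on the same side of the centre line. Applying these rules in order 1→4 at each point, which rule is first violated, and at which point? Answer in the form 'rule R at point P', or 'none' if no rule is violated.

Zone of each point (C = within 1σ̂, B = 1σ̂–2σ̂, A = 2σ̂–3σ̂, * = beyond 3σ̂; sign = side of CL): 1:+C, 2:+C, 3:-B, 4:-C, 5:+C, 6:+C, 7:+C, 8:-A, 9:-A, 10:+C, 11:+C
Rule 2 (two of three consecutive points beyond the same 2σ limit) is satisfied at point 9.

rule 2 at point 9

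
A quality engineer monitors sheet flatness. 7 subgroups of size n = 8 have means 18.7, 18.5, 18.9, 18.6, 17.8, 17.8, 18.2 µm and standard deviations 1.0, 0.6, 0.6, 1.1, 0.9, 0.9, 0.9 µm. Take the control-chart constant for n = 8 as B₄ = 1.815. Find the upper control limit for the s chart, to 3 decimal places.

1.556

s̄ = (1.0 + 0.6 + 0.6 + 1.1 + 0.9 + 0.9 + 0.9) / 7 = 0.8571
UCL_s = B₄·s̄ = 1.815 × 0.8571 = 1.5557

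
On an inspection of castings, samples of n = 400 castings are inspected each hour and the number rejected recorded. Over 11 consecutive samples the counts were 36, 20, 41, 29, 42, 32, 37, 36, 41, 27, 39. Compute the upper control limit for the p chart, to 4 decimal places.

p̄ = Σdᵢ / (k·n) = 380 / (11 × 400) = 0.08636
UCL = p̄ + 3·√(p̄(1−p̄)/n) = 0.08636 + 3 × √(0.08636×0.91364/400) = 0.08636 + 3 × 0.01405 = 0.12850

0.1285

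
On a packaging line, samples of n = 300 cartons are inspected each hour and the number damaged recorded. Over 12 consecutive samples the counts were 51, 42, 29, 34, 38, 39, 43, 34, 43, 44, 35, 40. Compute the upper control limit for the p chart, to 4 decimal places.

0.1896

p̄ = Σdᵢ / (k·n) = 472 / (12 × 300) = 0.13111
UCL = p̄ + 3·√(p̄(1−p̄)/n) = 0.13111 + 3 × √(0.13111×0.86889/300) = 0.13111 + 3 × 0.01949 = 0.18957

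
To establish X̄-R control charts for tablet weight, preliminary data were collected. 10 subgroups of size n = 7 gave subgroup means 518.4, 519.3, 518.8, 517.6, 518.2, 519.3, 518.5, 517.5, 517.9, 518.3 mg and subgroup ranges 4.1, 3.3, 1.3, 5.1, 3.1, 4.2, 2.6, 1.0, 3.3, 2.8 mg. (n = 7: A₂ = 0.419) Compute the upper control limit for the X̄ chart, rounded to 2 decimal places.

X̄̄ = (518.4 + 519.3 + 518.8 + 517.6 + 518.2 + 519.3 + 518.5 + 517.5 + 517.9 + 518.3) / 10 = 5183.8000 / 10 = 518.3800
R̄ = (4.1 + 3.3 + 1.3 + 5.1 + 3.1 + 4.2 + 2.6 + 1.0 + 3.3 + 2.8) / 10 = 30.8000 / 10 = 3.0800
UCL = X̄̄ + A₂·R̄ = 518.3800 + 0.419 × 3.0800 = 519.6705

519.67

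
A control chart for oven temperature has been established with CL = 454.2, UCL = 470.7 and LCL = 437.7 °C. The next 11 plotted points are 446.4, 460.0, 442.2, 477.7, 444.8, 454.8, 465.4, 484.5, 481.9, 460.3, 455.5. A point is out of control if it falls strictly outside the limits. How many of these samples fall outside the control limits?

3

Compare each point to [437.7, 470.7]: sample 4 = 477.7 > UCL; sample 8 = 484.5 > UCL; sample 9 = 481.9 > UCL.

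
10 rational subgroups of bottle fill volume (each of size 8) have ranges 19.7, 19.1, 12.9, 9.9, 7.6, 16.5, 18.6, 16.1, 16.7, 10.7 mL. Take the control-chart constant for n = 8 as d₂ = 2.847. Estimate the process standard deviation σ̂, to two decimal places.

5.19

R̄ = (19.7 + 19.1 + 12.9 + 9.9 + 7.6 + 16.5 + 18.6 + 16.1 + 16.7 + 10.7) / 10 = 14.7800
σ̂ = R̄ / d₂ = 14.7800 / 2.847 = 5.1914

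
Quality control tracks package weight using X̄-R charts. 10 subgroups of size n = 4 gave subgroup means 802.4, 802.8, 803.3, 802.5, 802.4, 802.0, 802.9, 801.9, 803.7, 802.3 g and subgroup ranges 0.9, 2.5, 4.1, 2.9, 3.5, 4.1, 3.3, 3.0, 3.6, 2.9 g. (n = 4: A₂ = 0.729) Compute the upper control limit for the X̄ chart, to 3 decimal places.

X̄̄ = (802.4 + 802.8 + 803.3 + 802.5 + 802.4 + 802.0 + 802.9 + 801.9 + 803.7 + 802.3) / 10 = 8026.2000 / 10 = 802.6200
R̄ = (0.9 + 2.5 + 4.1 + 2.9 + 3.5 + 4.1 + 3.3 + 3.0 + 3.6 + 2.9) / 10 = 30.8000 / 10 = 3.0800
UCL = X̄̄ + A₂·R̄ = 802.6200 + 0.729 × 3.0800 = 804.8653

804.865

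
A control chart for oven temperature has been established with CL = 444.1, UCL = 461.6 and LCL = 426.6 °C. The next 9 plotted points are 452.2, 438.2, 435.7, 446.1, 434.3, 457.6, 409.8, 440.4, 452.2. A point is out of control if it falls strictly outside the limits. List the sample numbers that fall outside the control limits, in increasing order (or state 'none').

7

Compare each point to [426.6, 461.6]: sample 7 = 409.8 < LCL.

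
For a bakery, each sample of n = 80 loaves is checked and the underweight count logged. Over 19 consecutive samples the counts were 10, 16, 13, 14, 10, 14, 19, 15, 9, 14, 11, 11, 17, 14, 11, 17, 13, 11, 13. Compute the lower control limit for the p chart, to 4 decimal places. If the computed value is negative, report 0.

0.0411

p̄ = Σdᵢ / (k·n) = 252 / (19 × 80) = 0.16579
LCL = p̄ − 3·√(p̄(1−p̄)/n) = 0.16579 − 3 × 0.04158 = 0.04105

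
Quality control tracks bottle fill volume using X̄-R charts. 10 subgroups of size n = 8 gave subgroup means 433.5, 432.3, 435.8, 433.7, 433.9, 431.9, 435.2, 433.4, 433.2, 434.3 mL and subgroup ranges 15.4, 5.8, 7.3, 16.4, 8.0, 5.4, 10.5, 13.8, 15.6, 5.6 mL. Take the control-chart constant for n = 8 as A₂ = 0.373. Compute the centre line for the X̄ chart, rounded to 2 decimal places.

433.72

X̄̄ = (433.5 + 432.3 + 435.8 + 433.7 + 433.9 + 431.9 + 435.2 + 433.4 + 433.2 + 434.3) / 10 = 4337.2000 / 10 = 433.7200
CL = X̄̄ = 433.7200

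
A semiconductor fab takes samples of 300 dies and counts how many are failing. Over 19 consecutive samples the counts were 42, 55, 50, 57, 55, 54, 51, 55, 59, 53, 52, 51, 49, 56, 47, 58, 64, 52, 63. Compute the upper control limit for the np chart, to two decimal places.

73.78

p̄ = Σdᵢ / (k·n) = 1023 / (19 × 300) = 0.17947
UCL = np̄ + 3·√(np̄(1−p̄)) = 53.8421 + 3 × √(53.8421×0.82053) = 53.8421 + 3 × 6.6467 = 73.7823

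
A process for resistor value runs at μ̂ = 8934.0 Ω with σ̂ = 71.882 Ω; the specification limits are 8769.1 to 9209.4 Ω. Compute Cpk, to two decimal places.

0.76

Cpu = (USL − μ̂) / (3σ̂) = (9209.4 − 8934.0) / (3 × 71.882) = 1.2771; Cpl = (μ̂ − LSL) / (3σ̂) = (8934.0 − 8769.1) / (3 × 71.882) = 0.7647; Cpk = min(Cpu, Cpl) = 0.7647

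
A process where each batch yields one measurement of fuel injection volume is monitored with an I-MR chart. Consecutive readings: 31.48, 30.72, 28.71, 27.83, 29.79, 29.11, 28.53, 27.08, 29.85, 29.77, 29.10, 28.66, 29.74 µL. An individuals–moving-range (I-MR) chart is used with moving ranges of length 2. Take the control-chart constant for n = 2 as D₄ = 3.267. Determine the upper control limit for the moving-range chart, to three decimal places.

3.637

Moving ranges: 0.76, 2.01, 0.88, 1.96, 0.68, 0.58, 1.45, 2.77, 0.08, 0.67, 0.44, 1.08; M̄R̄ = 13.3600 / 12 = 1.1133
UCL_MR = D₄·M̄R̄ = 3.267 × 1.1133 = 3.6373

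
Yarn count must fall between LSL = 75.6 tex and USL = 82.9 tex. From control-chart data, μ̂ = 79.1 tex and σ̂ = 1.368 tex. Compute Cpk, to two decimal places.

0.85

Cpu = (USL − μ̂) / (3σ̂) = (82.9 − 79.1) / (3 × 1.368) = 0.9259; Cpl = (μ̂ − LSL) / (3σ̂) = (79.1 − 75.6) / (3 × 1.368) = 0.8528; Cpk = min(Cpu, Cpl) = 0.8528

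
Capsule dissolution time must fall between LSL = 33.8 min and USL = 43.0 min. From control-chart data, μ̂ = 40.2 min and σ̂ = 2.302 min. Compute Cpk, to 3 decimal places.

0.405

Cpu = (USL − μ̂) / (3σ̂) = (43.0 − 40.2) / (3 × 2.302) = 0.4054; Cpl = (μ̂ − LSL) / (3σ̂) = (40.2 − 33.8) / (3 × 2.302) = 0.9267; Cpk = min(Cpu, Cpl) = 0.4054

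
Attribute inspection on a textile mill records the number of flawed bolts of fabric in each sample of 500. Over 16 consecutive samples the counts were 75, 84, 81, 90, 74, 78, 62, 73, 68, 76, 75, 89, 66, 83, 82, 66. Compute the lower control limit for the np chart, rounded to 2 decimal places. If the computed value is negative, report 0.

52.24

p̄ = Σdᵢ / (k·n) = 1222 / (16 × 500) = 0.15275
LCL = np̄ − 3·√(np̄(1−p̄)) = 76.3750 − 3 × 8.0442 = 52.2425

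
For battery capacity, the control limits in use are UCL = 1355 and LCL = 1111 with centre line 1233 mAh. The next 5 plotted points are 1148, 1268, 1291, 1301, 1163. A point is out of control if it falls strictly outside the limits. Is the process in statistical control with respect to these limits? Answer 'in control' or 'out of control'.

All 5 points lie within [1111, 1355].

in control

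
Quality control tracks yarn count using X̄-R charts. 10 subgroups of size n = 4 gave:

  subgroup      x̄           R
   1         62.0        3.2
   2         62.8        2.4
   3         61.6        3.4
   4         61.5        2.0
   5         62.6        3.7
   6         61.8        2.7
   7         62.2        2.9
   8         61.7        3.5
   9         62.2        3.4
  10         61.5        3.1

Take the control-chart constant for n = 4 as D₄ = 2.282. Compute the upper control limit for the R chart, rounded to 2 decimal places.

6.91

R̄ = (3.2 + 2.4 + 3.4 + 2.0 + 3.7 + 2.7 + 2.9 + 3.5 + 3.4 + 3.1) / 10 = 30.3000 / 10 = 3.0300
UCL_R = D₄·R̄ = 2.282 × 3.0300 = 6.9145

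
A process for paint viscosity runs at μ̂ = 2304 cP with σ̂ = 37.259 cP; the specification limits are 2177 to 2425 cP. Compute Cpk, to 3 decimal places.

Cpu = (USL − μ̂) / (3σ̂) = (2425 − 2304) / (3 × 37.259) = 1.0825; Cpl = (μ̂ − LSL) / (3σ̂) = (2304 − 2177) / (3 × 37.259) = 1.1362; Cpk = min(Cpu, Cpl) = 1.0825

1.083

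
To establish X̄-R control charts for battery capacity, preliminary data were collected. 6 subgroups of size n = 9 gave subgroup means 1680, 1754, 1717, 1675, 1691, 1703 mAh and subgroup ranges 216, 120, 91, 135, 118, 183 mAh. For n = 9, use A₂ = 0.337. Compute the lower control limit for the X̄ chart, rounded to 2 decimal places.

1654.86

X̄̄ = (1680 + 1754 + 1717 + 1675 + 1691 + 1703) / 6 = 10220.0000 / 6 = 1703.3333
R̄ = (216 + 120 + 91 + 135 + 118 + 183) / 6 = 863.0000 / 6 = 143.8333
LCL = X̄̄ − A₂·R̄ = 1703.3333 − 0.337 × 143.8333 = 1654.8615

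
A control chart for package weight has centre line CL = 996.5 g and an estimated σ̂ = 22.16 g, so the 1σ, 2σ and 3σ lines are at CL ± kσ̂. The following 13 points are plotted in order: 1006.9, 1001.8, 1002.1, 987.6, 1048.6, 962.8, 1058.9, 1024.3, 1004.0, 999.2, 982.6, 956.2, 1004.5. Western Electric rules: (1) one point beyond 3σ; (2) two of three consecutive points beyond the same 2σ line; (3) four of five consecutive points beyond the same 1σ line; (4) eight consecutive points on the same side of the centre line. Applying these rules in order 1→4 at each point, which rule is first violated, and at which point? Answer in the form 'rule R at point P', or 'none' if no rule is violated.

rule 2 at point 7

Zone of each point (C = within 1σ̂, B = 1σ̂–2σ̂, A = 2σ̂–3σ̂, * = beyond 3σ̂; sign = side of CL): 1:+C, 2:+C, 3:+C, 4:-C, 5:+A, 6:-B, 7:+A, 8:+B, 9:+C, 10:+C, 11:-C, 12:-B, 13:+C
Rule 2 (two of three consecutive points beyond the same 2σ limit) is satisfied at point 7.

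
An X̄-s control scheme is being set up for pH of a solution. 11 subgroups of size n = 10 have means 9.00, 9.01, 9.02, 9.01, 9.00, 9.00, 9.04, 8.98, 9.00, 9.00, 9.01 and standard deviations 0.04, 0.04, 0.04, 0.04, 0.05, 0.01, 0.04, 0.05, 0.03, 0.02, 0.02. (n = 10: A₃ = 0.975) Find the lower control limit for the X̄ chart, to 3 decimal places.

8.973

X̄̄ = (9.00 + 9.01 + 9.02 + 9.01 + 9.00 + 9.00 + 9.04 + 8.98 + 9.00 + 9.00 + 9.01) / 11 = 9.0064
s̄ = (0.04 + 0.04 + 0.04 + 0.04 + 0.05 + 0.01 + 0.04 + 0.05 + 0.03 + 0.02 + 0.02) / 11 = 0.0345
LCL = X̄̄ − A₃·s̄ = 9.0064 − 0.975 × 0.0345 = 8.9727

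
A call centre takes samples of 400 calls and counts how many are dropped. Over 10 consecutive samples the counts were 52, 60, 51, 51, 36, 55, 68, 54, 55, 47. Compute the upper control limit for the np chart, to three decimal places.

73.226

p̄ = Σdᵢ / (k·n) = 529 / (10 × 400) = 0.13225
UCL = np̄ + 3·√(np̄(1−p̄)) = 52.9000 + 3 × √(52.9000×0.86775) = 52.9000 + 3 × 6.7752 = 73.2257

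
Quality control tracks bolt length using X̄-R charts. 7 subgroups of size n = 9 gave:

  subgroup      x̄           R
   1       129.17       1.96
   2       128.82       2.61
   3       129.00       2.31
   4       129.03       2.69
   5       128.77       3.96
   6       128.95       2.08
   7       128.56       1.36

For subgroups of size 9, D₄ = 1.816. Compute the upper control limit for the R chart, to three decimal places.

R̄ = (1.96 + 2.61 + 2.31 + 2.69 + 3.96 + 2.08 + 1.36) / 7 = 16.9700 / 7 = 2.4243
UCL_R = D₄·R̄ = 1.816 × 2.4243 = 4.4025

4.403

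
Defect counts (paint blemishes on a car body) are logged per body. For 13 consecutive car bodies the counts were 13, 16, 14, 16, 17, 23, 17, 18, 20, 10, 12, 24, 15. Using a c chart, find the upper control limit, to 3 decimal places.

c̄ = (13 + 16 + 14 + 16 + 17 + 23 + 17 + 18 + 20 + 10 + 12 + 24 + 15) / 13 = 215 / 13 = 16.5385
UCL = c̄ + 3√c̄ = 16.5385 + 3 × √16.5385 = 16.5385 + 3 × 4.0668 = 28.7387

28.739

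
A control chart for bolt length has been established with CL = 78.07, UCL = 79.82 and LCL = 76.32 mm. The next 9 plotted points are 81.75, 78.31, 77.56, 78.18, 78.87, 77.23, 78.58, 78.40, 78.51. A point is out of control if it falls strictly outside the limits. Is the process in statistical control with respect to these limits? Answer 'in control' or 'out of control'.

out of control

Compare each point to [76.32, 79.82]: sample 1 = 81.75 > UCL.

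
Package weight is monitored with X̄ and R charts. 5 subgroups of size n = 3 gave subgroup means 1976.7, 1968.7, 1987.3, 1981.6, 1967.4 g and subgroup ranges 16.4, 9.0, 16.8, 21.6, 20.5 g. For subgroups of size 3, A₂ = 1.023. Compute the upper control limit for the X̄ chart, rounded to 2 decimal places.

X̄̄ = (1976.7 + 1968.7 + 1987.3 + 1981.6 + 1967.4) / 5 = 9881.7000 / 5 = 1976.3400
R̄ = (16.4 + 9.0 + 16.8 + 21.6 + 20.5) / 5 = 84.3000 / 5 = 16.8600
UCL = X̄̄ + A₂·R̄ = 1976.3400 + 1.023 × 16.8600 = 1993.5878

1993.59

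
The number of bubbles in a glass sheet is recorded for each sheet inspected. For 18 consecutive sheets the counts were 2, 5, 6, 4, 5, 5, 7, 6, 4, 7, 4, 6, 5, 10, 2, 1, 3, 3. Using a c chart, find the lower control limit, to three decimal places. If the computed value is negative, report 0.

0.000

c̄ = (2 + 5 + 6 + 4 + 5 + 5 + 7 + 6 + 4 + 7 + 4 + 6 + 5 + 10 + 2 + 1 + 3 + 3) / 18 = 85 / 18 = 4.7222
LCL = c̄ − 3√c̄ = 4.7222 − 3 × 2.1731 = -1.7970 → 0 (cannot be negative)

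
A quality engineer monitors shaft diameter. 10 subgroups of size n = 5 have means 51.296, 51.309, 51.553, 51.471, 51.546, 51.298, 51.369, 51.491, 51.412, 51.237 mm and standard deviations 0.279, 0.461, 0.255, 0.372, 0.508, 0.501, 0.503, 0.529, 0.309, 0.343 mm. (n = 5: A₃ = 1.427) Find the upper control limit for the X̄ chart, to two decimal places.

X̄̄ = (51.296 + 51.309 + 51.553 + 51.471 + 51.546 + 51.298 + 51.369 + 51.491 + 51.412 + 51.237) / 10 = 51.3982
s̄ = (0.279 + 0.461 + 0.255 + 0.372 + 0.508 + 0.501 + 0.503 + 0.529 + 0.309 + 0.343) / 10 = 0.4060
UCL = X̄̄ + A₃·s̄ = 51.3982 + 1.427 × 0.4060 = 51.9776

51.98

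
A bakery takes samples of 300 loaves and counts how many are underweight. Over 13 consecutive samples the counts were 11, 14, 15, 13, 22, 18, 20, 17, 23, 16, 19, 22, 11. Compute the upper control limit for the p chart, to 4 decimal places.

p̄ = Σdᵢ / (k·n) = 221 / (13 × 300) = 0.05667
UCL = p̄ + 3·√(p̄(1−p̄)/n) = 0.05667 + 3 × √(0.05667×0.94333/300) = 0.05667 + 3 × 0.01335 = 0.09671

0.0967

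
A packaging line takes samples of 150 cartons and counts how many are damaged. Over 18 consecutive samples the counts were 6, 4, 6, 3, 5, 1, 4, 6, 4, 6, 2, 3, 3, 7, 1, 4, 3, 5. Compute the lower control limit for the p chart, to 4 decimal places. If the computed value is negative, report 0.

0.0000

p̄ = Σdᵢ / (k·n) = 73 / (18 × 150) = 0.02704
LCL = p̄ − 3·√(p̄(1−p̄)/n) = 0.02704 − 3 × 0.01324 = -0.01269 → 0 (negative, so LCL = 0)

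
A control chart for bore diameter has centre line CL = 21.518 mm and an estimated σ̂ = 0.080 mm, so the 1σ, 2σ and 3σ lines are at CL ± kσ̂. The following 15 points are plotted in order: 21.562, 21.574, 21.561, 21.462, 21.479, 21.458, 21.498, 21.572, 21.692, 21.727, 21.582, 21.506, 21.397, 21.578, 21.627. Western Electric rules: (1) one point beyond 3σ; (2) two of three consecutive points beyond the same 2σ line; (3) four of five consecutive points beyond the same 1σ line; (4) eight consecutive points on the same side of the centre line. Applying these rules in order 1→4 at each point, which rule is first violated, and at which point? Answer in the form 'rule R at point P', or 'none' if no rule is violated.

Zone of each point (C = within 1σ̂, B = 1σ̂–2σ̂, A = 2σ̂–3σ̂, * = beyond 3σ̂; sign = side of CL): 1:+C, 2:+C, 3:+C, 4:-C, 5:-C, 6:-C, 7:-C, 8:+C, 9:+A, 10:+A, 11:+C, 12:-C, 13:-B, 14:+C, 15:+B
Rule 2 (two of three consecutive points beyond the same 2σ limit) is satisfied at point 10.

rule 2 at point 10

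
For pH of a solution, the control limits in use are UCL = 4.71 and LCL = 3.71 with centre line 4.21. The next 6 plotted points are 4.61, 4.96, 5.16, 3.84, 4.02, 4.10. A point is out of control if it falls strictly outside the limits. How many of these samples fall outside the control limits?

Compare each point to [3.71, 4.71]: sample 2 = 4.96 > UCL; sample 3 = 5.16 > UCL.

2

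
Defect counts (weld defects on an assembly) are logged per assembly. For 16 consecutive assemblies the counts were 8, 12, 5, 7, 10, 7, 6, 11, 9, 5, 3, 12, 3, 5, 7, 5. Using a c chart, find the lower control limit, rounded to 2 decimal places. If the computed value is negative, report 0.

c̄ = (8 + 12 + 5 + 7 + 10 + 7 + 6 + 11 + 9 + 5 + 3 + 12 + 3 + 5 + 7 + 5) / 16 = 115 / 16 = 7.1875
LCL = c̄ − 3√c̄ = 7.1875 − 3 × 2.6810 = -0.8554 → 0 (cannot be negative)

0.00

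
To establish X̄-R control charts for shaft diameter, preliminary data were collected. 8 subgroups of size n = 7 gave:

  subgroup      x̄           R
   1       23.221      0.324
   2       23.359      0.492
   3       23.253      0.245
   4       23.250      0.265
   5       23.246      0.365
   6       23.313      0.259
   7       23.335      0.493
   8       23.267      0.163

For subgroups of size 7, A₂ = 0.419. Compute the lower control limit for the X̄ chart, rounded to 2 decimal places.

23.14

X̄̄ = (23.221 + 23.359 + 23.253 + 23.250 + 23.246 + 23.313 + 23.335 + 23.267) / 8 = 186.2440 / 8 = 23.2805
R̄ = (0.324 + 0.492 + 0.245 + 0.265 + 0.365 + 0.259 + 0.493 + 0.163) / 8 = 2.6060 / 8 = 0.3257
LCL = X̄̄ − A₂·R̄ = 23.2805 − 0.419 × 0.3257 = 23.1440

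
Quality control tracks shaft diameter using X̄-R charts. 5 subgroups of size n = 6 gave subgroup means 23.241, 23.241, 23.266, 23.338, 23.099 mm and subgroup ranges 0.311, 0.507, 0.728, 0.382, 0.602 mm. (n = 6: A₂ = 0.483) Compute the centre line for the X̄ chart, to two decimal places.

23.24

X̄̄ = (23.241 + 23.241 + 23.266 + 23.338 + 23.099) / 5 = 116.1850 / 5 = 23.2370
CL = X̄̄ = 23.2370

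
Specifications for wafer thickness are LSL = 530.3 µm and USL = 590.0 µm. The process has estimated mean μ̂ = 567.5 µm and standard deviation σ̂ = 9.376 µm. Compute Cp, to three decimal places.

Cp = (USL − LSL) / (6σ̂) = (590.0 − 530.3) / (6 × 9.376) = 59.7000 / 56.2560 = 1.0612

1.061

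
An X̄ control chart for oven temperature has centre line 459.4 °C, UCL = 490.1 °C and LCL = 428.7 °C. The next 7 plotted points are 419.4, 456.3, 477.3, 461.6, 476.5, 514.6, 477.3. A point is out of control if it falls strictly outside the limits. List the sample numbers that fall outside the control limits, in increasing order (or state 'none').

Compare each point to [428.7, 490.1]: sample 1 = 419.4 < LCL; sample 6 = 514.6 > UCL.

1, 6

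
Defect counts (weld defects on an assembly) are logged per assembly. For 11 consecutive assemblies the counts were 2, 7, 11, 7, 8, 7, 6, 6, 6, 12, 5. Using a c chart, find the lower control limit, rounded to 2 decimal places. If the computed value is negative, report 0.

0.00

c̄ = (2 + 7 + 11 + 7 + 8 + 7 + 6 + 6 + 6 + 12 + 5) / 11 = 77 / 11 = 7.0000
LCL = c̄ − 3√c̄ = 7.0000 − 3 × 2.6458 = -0.9373 → 0 (cannot be negative)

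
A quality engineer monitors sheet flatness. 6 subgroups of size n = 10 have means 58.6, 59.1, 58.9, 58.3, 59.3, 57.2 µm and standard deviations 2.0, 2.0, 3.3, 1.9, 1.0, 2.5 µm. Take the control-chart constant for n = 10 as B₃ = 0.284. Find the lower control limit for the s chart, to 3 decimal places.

s̄ = (2.0 + 2.0 + 3.3 + 1.9 + 1.0 + 2.5) / 6 = 2.1167
LCL_s = B₃·s̄ = 0.284 × 2.1167 = 0.6011

0.601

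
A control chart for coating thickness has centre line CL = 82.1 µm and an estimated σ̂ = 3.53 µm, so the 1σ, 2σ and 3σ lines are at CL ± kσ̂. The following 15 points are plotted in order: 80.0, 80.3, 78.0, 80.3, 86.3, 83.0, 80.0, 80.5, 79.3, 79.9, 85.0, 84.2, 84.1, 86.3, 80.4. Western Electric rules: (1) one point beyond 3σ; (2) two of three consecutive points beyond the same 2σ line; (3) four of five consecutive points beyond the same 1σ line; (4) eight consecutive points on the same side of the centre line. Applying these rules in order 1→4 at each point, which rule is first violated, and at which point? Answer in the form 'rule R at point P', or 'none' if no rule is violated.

none

Zone of each point (C = within 1σ̂, B = 1σ̂–2σ̂, A = 2σ̂–3σ̂, * = beyond 3σ̂; sign = side of CL): 1:-C, 2:-C, 3:-B, 4:-C, 5:+B, 6:+C, 7:-C, 8:-C, 9:-C, 10:-C, 11:+C, 12:+C, 13:+C, 14:+B, 15:-C
No rule fires across all 15 points.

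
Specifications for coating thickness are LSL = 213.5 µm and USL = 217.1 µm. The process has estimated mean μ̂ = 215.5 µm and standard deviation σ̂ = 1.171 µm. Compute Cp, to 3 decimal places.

0.512

Cp = (USL − LSL) / (6σ̂) = (217.1 − 213.5) / (6 × 1.171) = 3.6000 / 7.0260 = 0.5124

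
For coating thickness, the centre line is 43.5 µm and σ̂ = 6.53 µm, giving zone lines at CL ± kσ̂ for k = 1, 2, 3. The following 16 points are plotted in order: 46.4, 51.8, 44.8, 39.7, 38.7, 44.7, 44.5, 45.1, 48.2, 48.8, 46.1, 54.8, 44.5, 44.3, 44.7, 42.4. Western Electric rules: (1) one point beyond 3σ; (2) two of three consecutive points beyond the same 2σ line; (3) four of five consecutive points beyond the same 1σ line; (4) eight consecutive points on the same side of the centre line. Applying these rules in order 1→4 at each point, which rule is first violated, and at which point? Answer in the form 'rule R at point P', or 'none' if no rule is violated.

Zone of each point (C = within 1σ̂, B = 1σ̂–2σ̂, A = 2σ̂–3σ̂, * = beyond 3σ̂; sign = side of CL): 1:+C, 2:+B, 3:+C, 4:-C, 5:-C, 6:+C, 7:+C, 8:+C, 9:+C, 10:+C, 11:+C, 12:+B, 13:+C, 14:+C, 15:+C, 16:-C
Rule 4 (eight consecutive points on the same side of the centre line) is satisfied at point 13.

rule 4 at point 13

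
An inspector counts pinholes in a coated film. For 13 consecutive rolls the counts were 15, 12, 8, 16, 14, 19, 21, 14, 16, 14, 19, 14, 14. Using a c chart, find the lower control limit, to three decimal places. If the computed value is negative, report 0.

3.428

c̄ = (15 + 12 + 8 + 16 + 14 + 19 + 21 + 14 + 16 + 14 + 19 + 14 + 14) / 13 = 196 / 13 = 15.0769
LCL = c̄ − 3√c̄ = 15.0769 − 3 × 3.8829 = 3.4282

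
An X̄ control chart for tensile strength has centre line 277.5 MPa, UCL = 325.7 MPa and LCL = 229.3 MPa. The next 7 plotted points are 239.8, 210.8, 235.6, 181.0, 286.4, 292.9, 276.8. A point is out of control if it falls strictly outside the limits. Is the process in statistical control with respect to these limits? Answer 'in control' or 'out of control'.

out of control

Compare each point to [229.3, 325.7]: sample 2 = 210.8 < LCL; sample 4 = 181.0 < LCL.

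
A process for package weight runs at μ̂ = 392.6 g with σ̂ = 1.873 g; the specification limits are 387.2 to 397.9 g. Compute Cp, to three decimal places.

0.952

Cp = (USL − LSL) / (6σ̂) = (397.9 − 387.2) / (6 × 1.873) = 10.7000 / 11.2380 = 0.9521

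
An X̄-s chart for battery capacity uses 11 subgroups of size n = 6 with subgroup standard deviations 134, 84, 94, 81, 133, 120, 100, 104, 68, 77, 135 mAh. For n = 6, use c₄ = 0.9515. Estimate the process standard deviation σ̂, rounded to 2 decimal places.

s̄ = (134 + 84 + 94 + 81 + 133 + 120 + 100 + 104 + 68 + 77 + 135) / 11 = 102.7273
σ̂ = s̄ / c₄ = 102.7273 / 0.9515 = 107.9635

107.96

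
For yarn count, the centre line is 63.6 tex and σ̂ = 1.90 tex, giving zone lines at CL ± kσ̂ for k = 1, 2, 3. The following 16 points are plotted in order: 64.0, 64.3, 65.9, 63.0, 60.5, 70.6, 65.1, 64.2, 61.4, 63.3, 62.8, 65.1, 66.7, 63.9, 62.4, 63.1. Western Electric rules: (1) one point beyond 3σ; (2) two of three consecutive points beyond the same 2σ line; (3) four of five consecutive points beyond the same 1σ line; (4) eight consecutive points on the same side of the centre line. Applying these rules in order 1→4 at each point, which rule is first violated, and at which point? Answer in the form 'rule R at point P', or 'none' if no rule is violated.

rule 1 at point 6

Zone of each point (C = within 1σ̂, B = 1σ̂–2σ̂, A = 2σ̂–3σ̂, * = beyond 3σ̂; sign = side of CL): 1:+C, 2:+C, 3:+B, 4:-C, 5:-B, 6:+*, 7:+C, 8:+C, 9:-B, 10:-C, 11:-C, 12:+C, 13:+B, 14:+C, 15:-C, 16:-C
Rule 1 (one point beyond the 3σ limits) is satisfied at point 6.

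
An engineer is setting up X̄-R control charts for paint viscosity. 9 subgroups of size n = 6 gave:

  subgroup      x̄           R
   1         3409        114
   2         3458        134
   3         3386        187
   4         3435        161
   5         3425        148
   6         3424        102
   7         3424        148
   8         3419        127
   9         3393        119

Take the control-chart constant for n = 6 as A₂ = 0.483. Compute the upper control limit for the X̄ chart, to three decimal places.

X̄̄ = (3409 + 3458 + 3386 + 3435 + 3425 + 3424 + 3424 + 3419 + 3393) / 9 = 30773.0000 / 9 = 3419.2222
R̄ = (114 + 134 + 187 + 161 + 148 + 102 + 148 + 127 + 119) / 9 = 1240.0000 / 9 = 137.7778
UCL = X̄̄ + A₂·R̄ = 3419.2222 + 0.483 × 137.7778 = 3485.7689

3485.769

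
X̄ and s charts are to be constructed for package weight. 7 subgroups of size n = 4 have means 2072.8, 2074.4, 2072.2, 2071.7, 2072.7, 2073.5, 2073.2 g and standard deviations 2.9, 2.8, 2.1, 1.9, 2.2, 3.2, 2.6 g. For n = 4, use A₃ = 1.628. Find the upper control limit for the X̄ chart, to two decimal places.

X̄̄ = (2072.8 + 2074.4 + 2072.2 + 2071.7 + 2072.7 + 2073.5 + 2073.2) / 7 = 2072.9286
s̄ = (2.9 + 2.8 + 2.1 + 1.9 + 2.2 + 3.2 + 2.6) / 7 = 2.5286
UCL = X̄̄ + A₃·s̄ = 2072.9286 + 1.628 × 2.5286 = 2077.0451

2077.05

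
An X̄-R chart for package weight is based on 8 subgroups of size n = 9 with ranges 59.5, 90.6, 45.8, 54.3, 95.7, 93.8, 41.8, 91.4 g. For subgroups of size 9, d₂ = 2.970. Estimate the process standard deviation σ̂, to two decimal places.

24.11

R̄ = (59.5 + 90.6 + 45.8 + 54.3 + 95.7 + 93.8 + 41.8 + 91.4) / 8 = 71.6125
σ̂ = R̄ / d₂ = 71.6125 / 2.970 = 24.1120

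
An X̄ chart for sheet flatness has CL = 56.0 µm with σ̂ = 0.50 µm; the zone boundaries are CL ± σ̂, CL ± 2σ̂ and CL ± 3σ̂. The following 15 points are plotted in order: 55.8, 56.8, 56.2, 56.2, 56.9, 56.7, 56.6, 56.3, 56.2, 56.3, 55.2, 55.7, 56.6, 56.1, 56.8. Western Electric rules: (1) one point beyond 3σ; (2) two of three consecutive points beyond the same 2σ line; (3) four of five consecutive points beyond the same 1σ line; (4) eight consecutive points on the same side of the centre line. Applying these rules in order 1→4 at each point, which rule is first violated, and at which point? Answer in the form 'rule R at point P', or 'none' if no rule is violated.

Zone of each point (C = within 1σ̂, B = 1σ̂–2σ̂, A = 2σ̂–3σ̂, * = beyond 3σ̂; sign = side of CL): 1:-C, 2:+B, 3:+C, 4:+C, 5:+B, 6:+B, 7:+B, 8:+C, 9:+C, 10:+C, 11:-B, 12:-C, 13:+B, 14:+C, 15:+B
Rule 4 (eight consecutive points on the same side of the centre line) is satisfied at point 9.

rule 4 at point 9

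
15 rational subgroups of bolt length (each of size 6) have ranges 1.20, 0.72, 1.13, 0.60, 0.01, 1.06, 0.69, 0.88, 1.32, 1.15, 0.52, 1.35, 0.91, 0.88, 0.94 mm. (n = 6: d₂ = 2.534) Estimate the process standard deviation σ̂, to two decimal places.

0.35

R̄ = (1.20 + 0.72 + 1.13 + 0.60 + 0.01 + 1.06 + 0.69 + 0.88 + 1.32 + 1.15 + 0.52 + 1.35 + 0.91 + 0.88 + 0.94) / 15 = 0.8907
σ̂ = R̄ / d₂ = 0.8907 / 2.534 = 0.3515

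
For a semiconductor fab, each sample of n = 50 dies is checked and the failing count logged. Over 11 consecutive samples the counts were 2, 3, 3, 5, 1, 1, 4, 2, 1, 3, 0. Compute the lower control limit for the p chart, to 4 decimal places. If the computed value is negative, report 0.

0.0000

p̄ = Σdᵢ / (k·n) = 25 / (11 × 50) = 0.04545
LCL = p̄ − 3·√(p̄(1−p̄)/n) = 0.04545 − 3 × 0.02946 = -0.04292 → 0 (negative, so LCL = 0)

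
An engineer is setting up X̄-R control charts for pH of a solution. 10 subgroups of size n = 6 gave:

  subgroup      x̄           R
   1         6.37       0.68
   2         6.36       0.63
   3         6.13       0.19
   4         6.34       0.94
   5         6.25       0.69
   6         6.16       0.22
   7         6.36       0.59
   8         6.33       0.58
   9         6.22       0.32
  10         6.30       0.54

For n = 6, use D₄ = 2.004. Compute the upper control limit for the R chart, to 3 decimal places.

R̄ = (0.68 + 0.63 + 0.19 + 0.94 + 0.69 + 0.22 + 0.59 + 0.58 + 0.32 + 0.54) / 10 = 5.3800 / 10 = 0.5380
UCL_R = D₄·R̄ = 2.004 × 0.5380 = 1.0782

1.078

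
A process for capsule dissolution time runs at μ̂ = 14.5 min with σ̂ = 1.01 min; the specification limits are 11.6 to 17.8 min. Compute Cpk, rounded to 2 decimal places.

0.96

Cpu = (USL − μ̂) / (3σ̂) = (17.8 − 14.5) / (3 × 1.01) = 1.0891; Cpl = (μ̂ − LSL) / (3σ̂) = (14.5 − 11.6) / (3 × 1.01) = 0.9571; Cpk = min(Cpu, Cpl) = 0.9571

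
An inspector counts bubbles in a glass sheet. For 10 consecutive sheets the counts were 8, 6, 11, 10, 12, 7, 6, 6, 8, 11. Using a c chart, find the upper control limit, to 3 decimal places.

c̄ = (8 + 6 + 11 + 10 + 12 + 7 + 6 + 6 + 8 + 11) / 10 = 85 / 10 = 8.5000
UCL = c̄ + 3√c̄ = 8.5000 + 3 × √8.5000 = 8.5000 + 3 × 2.9155 = 17.2464

17.246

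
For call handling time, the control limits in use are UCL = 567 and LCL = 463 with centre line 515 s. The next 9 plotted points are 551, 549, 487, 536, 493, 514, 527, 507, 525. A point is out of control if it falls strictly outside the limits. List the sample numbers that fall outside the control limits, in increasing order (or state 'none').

All 9 points lie within [463, 567].

none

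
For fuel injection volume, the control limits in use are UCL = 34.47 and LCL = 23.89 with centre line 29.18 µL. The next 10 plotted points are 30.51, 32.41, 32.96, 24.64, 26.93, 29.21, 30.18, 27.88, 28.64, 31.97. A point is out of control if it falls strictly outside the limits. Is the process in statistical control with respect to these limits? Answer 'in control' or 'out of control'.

in control

All 10 points lie within [23.89, 34.47].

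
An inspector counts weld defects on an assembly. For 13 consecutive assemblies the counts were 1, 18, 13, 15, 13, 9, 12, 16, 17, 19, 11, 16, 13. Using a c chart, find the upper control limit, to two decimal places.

24.25

c̄ = (1 + 18 + 13 + 15 + 13 + 9 + 12 + 16 + 17 + 19 + 11 + 16 + 13) / 13 = 173 / 13 = 13.3077
UCL = c̄ + 3√c̄ = 13.3077 + 3 × √13.3077 = 13.3077 + 3 × 3.6480 = 24.2516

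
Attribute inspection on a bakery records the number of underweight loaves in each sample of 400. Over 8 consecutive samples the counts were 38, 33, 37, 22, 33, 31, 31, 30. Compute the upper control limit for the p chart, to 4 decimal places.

p̄ = Σdᵢ / (k·n) = 255 / (8 × 400) = 0.07969
UCL = p̄ + 3·√(p̄(1−p̄)/n) = 0.07969 + 3 × √(0.07969×0.92031/400) = 0.07969 + 3 × 0.01354 = 0.12031

0.1203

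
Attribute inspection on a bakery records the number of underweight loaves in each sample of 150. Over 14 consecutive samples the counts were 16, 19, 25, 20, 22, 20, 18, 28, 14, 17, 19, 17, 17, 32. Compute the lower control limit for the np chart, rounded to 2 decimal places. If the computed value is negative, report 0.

7.72

p̄ = Σdᵢ / (k·n) = 284 / (14 × 150) = 0.13524
LCL = np̄ − 3·√(np̄(1−p̄)) = 20.2857 − 3 × 4.1884 = 7.7207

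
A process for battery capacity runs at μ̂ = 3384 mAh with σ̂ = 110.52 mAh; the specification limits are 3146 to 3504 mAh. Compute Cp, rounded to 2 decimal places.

Cp = (USL − LSL) / (6σ̂) = (3504 − 3146) / (6 × 110.52) = 358.0000 / 663.1200 = 0.5399

0.54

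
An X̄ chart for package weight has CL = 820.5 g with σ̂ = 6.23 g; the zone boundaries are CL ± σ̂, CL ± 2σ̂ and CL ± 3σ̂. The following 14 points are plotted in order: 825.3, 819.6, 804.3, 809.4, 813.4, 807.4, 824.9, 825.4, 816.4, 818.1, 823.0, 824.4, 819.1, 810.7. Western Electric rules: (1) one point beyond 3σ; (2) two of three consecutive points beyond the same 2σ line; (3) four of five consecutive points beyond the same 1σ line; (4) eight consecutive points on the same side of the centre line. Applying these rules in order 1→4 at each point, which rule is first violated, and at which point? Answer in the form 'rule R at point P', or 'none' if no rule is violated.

rule 3 at point 6

Zone of each point (C = within 1σ̂, B = 1σ̂–2σ̂, A = 2σ̂–3σ̂, * = beyond 3σ̂; sign = side of CL): 1:+C, 2:-C, 3:-A, 4:-B, 5:-B, 6:-A, 7:+C, 8:+C, 9:-C, 10:-C, 11:+C, 12:+C, 13:-C, 14:-B
Rule 3 (four of five consecutive points beyond the same 1σ limit) is satisfied at point 6.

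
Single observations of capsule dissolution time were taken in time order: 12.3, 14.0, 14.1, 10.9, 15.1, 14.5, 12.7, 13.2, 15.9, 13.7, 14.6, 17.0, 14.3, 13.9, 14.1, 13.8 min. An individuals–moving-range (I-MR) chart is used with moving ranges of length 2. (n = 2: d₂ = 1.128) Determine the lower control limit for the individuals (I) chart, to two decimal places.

9.77

X̄ = (12.3 + 14.0 + 14.1 + 10.9 + 15.1 + 14.5 + 12.7 + 13.2 + 15.9 + 13.7 + 14.6 + 17.0 + 14.3 + 13.9 + 14.1 + 13.8) / 16 = 14.0062
Moving ranges: 1.7, 0.1, 3.2, 4.2, 0.6, 1.8, 0.5, 2.7, 2.2, 0.9, 2.4, 2.7, 0.4, 0.2, 0.3; M̄R̄ = 23.9000 / 15 = 1.5933
LCL = X̄ − 3·M̄R̄/d₂ = 14.0062 − 3 × 1.5933 / 1.128 = 9.7687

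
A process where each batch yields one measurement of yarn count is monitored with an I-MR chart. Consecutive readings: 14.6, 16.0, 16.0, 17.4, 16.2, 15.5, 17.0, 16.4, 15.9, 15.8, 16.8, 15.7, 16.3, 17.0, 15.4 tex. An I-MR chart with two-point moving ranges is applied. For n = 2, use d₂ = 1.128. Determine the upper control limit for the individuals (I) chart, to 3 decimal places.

18.489

X̄ = (14.6 + 16.0 + 16.0 + 17.4 + 16.2 + 15.5 + 17.0 + 16.4 + 15.9 + 15.8 + 16.8 + 15.7 + 16.3 + 17.0 + 15.4) / 15 = 16.1333
Moving ranges: 1.4, 0.0, 1.4, 1.2, 0.7, 1.5, 0.6, 0.5, 0.1, 1.0, 1.1, 0.6, 0.7, 1.6; M̄R̄ = 12.4000 / 14 = 0.8857
UCL = X̄ + 3·M̄R̄/d₂ = 16.1333 + 3 × 0.8857 / 1.128 = 18.4890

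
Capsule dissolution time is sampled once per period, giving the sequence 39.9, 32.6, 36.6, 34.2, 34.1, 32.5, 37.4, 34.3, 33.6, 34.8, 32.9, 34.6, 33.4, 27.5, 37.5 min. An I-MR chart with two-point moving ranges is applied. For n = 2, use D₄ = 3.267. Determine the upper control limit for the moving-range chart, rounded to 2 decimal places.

10.73

Moving ranges: 7.3, 4.0, 2.4, 0.1, 1.6, 4.9, 3.1, 0.7, 1.2, 1.9, 1.7, 1.2, 5.9, 10.0; M̄R̄ = 46.0000 / 14 = 3.2857
UCL_MR = D₄·M̄R̄ = 3.267 × 3.2857 = 10.7344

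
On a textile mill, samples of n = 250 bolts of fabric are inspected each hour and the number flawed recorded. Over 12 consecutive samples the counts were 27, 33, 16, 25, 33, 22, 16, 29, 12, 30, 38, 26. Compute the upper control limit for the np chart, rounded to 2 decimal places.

39.96

p̄ = Σdᵢ / (k·n) = 307 / (12 × 250) = 0.10233
UCL = np̄ + 3·√(np̄(1−p̄)) = 25.5833 + 3 × √(25.5833×0.89767) = 25.5833 + 3 × 4.7922 = 39.9600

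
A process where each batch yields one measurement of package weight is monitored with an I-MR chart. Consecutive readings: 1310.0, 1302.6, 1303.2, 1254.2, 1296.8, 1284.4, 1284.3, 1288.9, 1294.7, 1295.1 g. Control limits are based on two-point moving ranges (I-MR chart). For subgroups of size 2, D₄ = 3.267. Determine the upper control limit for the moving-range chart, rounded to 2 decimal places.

Moving ranges: 7.4, 0.6, 49.0, 42.6, 12.4, 0.1, 4.6, 5.8, 0.4; M̄R̄ = 122.9000 / 9 = 13.6556
UCL_MR = D₄·M̄R̄ = 3.267 × 13.6556 = 44.6127

44.61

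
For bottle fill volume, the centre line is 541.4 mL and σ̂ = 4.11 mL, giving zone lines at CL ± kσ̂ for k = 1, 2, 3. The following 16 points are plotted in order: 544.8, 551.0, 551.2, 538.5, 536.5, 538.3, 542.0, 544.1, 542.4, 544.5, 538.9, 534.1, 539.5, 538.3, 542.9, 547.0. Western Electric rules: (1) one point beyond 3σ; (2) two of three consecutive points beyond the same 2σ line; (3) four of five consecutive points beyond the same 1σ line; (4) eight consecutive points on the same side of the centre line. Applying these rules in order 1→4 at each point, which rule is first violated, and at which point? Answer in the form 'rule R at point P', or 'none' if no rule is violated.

Zone of each point (C = within 1σ̂, B = 1σ̂–2σ̂, A = 2σ̂–3σ̂, * = beyond 3σ̂; sign = side of CL): 1:+C, 2:+A, 3:+A, 4:-C, 5:-B, 6:-C, 7:+C, 8:+C, 9:+C, 10:+C, 11:-C, 12:-B, 13:-C, 14:-C, 15:+C, 16:+B
Rule 2 (two of three consecutive points beyond the same 2σ limit) is satisfied at point 3.

rule 2 at point 3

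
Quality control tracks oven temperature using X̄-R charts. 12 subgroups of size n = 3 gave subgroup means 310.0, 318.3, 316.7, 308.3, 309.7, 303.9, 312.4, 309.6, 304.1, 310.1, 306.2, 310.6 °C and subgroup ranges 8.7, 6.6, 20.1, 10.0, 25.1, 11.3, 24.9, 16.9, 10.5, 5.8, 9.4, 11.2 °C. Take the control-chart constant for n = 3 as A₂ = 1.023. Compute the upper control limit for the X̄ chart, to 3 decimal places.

X̄̄ = (310.0 + 318.3 + 316.7 + 308.3 + 309.7 + 303.9 + 312.4 + 309.6 + 304.1 + 310.1 + 306.2 + 310.6) / 12 = 3719.9000 / 12 = 309.9917
R̄ = (8.7 + 6.6 + 20.1 + 10.0 + 25.1 + 11.3 + 24.9 + 16.9 + 10.5 + 5.8 + 9.4 + 11.2) / 12 = 160.5000 / 12 = 13.3750
UCL = X̄̄ + A₂·R̄ = 309.9917 + 1.023 × 13.3750 = 323.6743

323.674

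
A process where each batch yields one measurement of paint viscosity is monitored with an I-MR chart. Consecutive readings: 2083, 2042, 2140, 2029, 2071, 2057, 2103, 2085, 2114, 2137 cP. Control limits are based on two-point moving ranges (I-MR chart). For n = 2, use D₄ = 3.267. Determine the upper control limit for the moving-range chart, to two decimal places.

153.19

Moving ranges: 41, 98, 111, 42, 14, 46, 18, 29, 23; M̄R̄ = 422.0000 / 9 = 46.8889
UCL_MR = D₄·M̄R̄ = 3.267 × 46.8889 = 153.1860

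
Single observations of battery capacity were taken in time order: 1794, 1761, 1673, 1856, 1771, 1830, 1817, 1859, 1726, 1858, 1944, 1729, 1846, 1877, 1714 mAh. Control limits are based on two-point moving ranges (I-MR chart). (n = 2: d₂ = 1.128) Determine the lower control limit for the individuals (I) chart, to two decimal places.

1541.51

X̄ = (1794 + 1761 + 1673 + 1856 + 1771 + 1830 + 1817 + 1859 + 1726 + 1858 + 1944 + 1729 + 1846 + 1877 + 1714) / 15 = 1803.6667
Moving ranges: 33, 88, 183, 85, 59, 13, 42, 133, 132, 86, 215, 117, 31, 163; M̄R̄ = 1380.0000 / 14 = 98.5714
LCL = X̄ − 3·M̄R̄/d₂ = 1803.6667 − 3 × 98.5714 / 1.128 = 1541.5086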